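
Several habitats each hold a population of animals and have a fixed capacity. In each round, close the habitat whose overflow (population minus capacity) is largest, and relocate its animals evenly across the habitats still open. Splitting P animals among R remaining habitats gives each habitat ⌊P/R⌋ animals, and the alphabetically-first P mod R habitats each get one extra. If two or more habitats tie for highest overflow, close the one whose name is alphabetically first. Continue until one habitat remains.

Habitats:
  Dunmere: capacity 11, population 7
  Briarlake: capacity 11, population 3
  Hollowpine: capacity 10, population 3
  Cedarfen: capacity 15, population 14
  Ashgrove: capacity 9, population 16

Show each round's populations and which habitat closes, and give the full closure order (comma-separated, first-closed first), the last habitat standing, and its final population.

Closure order: Ashgrove, Cedarfen, Dunmere, Briarlake
Last habitat: Hollowpine with 43 animals

Round 1: Ashgrove=16 Briarlake=3 Cedarfen=14 Dunmere=7 Hollowpine=3 → close Ashgrove (overflow 7)
  16÷4 = 4 each, +1 to first 0
Round 2: Briarlake=7 Cedarfen=18 Dunmere=11 Hollowpine=7 → close Cedarfen (overflow 3)
  18÷3 = 6 each, +1 to first 0
Round 3: Briarlake=13 Dunmere=17 Hollowpine=13 → close Dunmere (overflow 6)
  17÷2 = 8 each, +1 to first 1
Round 4: Briarlake=22 Hollowpine=21 → close Briarlake (overflow 11)
  22÷1 = 22 each, +1 to first 0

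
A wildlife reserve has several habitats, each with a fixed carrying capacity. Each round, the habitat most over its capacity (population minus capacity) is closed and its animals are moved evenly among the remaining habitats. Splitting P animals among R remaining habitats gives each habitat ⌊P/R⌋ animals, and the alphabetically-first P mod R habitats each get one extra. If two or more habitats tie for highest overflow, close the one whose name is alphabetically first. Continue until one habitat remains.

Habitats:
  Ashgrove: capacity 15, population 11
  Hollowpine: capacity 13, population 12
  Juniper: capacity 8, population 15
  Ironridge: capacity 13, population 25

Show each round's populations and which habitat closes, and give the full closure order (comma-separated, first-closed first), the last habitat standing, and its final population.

Closure order: Ironridge, Juniper, Hollowpine
Last habitat: Ashgrove with 63 animals

Round 1: Ashgrove=11 Hollowpine=12 Ironridge=25 Juniper=15 → close Ironridge (overflow 12)
  25÷3 = 8 each, +1 to first 1
Round 2: Ashgrove=20 Hollowpine=20 Juniper=23 → close Juniper (overflow 15)
  23÷2 = 11 each, +1 to first 1
Round 3: Ashgrove=32 Hollowpine=31 → close Hollowpine (overflow 18)
  31÷1 = 31 each, +1 to first 0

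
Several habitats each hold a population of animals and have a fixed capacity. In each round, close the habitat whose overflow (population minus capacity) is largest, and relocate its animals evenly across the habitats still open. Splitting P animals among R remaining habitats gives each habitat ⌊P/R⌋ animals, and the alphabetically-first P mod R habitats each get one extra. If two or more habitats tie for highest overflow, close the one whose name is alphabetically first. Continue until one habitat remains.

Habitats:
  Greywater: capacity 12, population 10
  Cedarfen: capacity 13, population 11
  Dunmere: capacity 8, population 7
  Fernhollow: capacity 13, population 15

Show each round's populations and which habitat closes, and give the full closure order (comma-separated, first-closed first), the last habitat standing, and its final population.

Round 1: Cedarfen=11 Dunmere=7 Fernhollow=15 Greywater=10 → close Fernhollow (overflow 2)
  15÷3 = 5 each, +1 to first 0
Round 2: Cedarfen=16 Dunmere=12 Greywater=15 → close Dunmere (overflow 4)
  12÷2 = 6 each, +1 to first 0
Round 3: Cedarfen=22 Greywater=21 → close Cedarfen (overflow 9)
  22÷1 = 22 each, +1 to first 0

Closure order: Fernhollow, Dunmere, Cedarfen
Last habitat: Greywater with 43 animals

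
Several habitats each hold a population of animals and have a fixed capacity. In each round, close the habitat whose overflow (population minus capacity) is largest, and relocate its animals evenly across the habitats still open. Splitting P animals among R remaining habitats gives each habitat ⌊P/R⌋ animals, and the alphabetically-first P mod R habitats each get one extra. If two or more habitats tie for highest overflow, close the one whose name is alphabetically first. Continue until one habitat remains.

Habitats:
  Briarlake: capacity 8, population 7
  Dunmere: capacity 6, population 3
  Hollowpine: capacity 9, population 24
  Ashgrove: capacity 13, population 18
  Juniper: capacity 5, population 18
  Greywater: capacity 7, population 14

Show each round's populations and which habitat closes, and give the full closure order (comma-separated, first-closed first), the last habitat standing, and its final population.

Round 1: Ashgrove=18 Briarlake=7 Dunmere=3 Greywater=14 Hollowpine=24 Juniper=18 → close Hollowpine (overflow 15)
  24÷5 = 4 each, +1 to first 4
Round 2: Ashgrove=23 Briarlake=12 Dunmere=8 Greywater=19 Juniper=22 → close Juniper (overflow 17)
  22÷4 = 5 each, +1 to first 2
Round 3: Ashgrove=29 Briarlake=18 Dunmere=13 Greywater=24 → close Greywater (overflow 17)
  24÷3 = 8 each, +1 to first 0
Round 4: Ashgrove=37 Briarlake=26 Dunmere=21 → close Ashgrove (overflow 24)
  37÷2 = 18 each, +1 to first 1
Round 5: Briarlake=45 Dunmere=39 → close Briarlake (overflow 37)
  45÷1 = 45 each, +1 to first 0

Closure order: Hollowpine, Juniper, Greywater, Ashgrove, Briarlake
Last habitat: Dunmere with 84 animals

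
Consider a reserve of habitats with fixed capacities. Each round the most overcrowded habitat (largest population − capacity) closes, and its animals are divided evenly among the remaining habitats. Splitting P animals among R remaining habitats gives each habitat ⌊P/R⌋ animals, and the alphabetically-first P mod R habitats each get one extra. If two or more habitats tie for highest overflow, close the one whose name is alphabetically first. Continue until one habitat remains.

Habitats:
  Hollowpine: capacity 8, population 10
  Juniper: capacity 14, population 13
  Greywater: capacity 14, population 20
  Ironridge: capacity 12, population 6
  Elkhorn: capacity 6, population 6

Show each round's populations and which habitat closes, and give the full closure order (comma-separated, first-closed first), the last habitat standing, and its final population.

Closure order: Greywater, Hollowpine, Elkhorn, Juniper
Last habitat: Ironridge with 55 animals

Round 1: Elkhorn=6 Greywater=20 Hollowpine=10 Ironridge=6 Juniper=13 → close Greywater (overflow 6)
  20÷4 = 5 each, +1 to first 0
Round 2: Elkhorn=11 Hollowpine=15 Ironridge=11 Juniper=18 → close Hollowpine (overflow 7)
  15÷3 = 5 each, +1 to first 0
Round 3: Elkhorn=16 Ironridge=16 Juniper=23 → close Elkhorn (overflow 10)
  16÷2 = 8 each, +1 to first 0
Round 4: Ironridge=24 Juniper=31 → close Juniper (overflow 17)
  31÷1 = 31 each, +1 to first 0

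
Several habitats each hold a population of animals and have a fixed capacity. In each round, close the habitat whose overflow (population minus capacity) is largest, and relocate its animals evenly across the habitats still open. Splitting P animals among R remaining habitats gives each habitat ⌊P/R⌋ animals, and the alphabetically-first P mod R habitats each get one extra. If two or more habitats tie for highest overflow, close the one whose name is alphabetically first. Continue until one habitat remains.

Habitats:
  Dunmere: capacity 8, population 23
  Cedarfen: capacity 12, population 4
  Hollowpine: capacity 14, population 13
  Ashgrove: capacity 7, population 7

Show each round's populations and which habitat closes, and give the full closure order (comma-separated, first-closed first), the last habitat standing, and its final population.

Round 1: Ashgrove=7 Cedarfen=4 Dunmere=23 Hollowpine=13 → close Dunmere (overflow 15)
  23÷3 = 7 each, +1 to first 2
Round 2: Ashgrove=15 Cedarfen=12 Hollowpine=20 → close Ashgrove (overflow 8)
  15÷2 = 7 each, +1 to first 1
Round 3: Cedarfen=20 Hollowpine=27 → close Hollowpine (overflow 13)
  27÷1 = 27 each, +1 to first 0

Closure order: Dunmere, Ashgrove, Hollowpine
Last habitat: Cedarfen with 47 animals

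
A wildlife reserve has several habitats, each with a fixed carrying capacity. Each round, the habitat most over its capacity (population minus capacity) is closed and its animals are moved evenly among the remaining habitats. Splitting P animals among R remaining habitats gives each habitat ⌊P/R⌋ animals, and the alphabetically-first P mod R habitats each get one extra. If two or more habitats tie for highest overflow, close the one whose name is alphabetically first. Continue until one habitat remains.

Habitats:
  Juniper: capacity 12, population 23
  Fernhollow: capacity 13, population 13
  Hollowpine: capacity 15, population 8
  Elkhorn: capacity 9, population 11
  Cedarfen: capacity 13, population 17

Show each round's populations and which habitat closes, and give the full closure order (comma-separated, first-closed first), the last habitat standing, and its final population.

Round 1: Cedarfen=17 Elkhorn=11 Fernhollow=13 Hollowpine=8 Juniper=23 → close Juniper (overflow 11)
  23÷4 = 5 each, +1 to first 3
Round 2: Cedarfen=23 Elkhorn=17 Fernhollow=19 Hollowpine=13 → close Cedarfen (overflow 10)
  23÷3 = 7 each, +1 to first 2
Round 3: Elkhorn=25 Fernhollow=27 Hollowpine=20 → close Elkhorn (overflow 16)
  25÷2 = 12 each, +1 to first 1
Round 4: Fernhollow=40 Hollowpine=32 → close Fernhollow (overflow 27)
  40÷1 = 40 each, +1 to first 0

Closure order: Juniper, Cedarfen, Elkhorn, Fernhollow
Last habitat: Hollowpine with 72 animals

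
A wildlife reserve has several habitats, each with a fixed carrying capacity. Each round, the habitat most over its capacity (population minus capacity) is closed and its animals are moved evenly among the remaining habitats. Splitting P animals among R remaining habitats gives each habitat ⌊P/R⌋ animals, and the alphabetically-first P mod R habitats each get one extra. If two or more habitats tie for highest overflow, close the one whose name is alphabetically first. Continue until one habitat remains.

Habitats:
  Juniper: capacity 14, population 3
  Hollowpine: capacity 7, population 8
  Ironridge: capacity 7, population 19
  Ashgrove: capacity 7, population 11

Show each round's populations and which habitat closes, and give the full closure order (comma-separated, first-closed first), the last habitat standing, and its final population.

Closure order: Ironridge, Ashgrove, Hollowpine
Last habitat: Juniper with 41 animals

Round 1: Ashgrove=11 Hollowpine=8 Ironridge=19 Juniper=3 → close Ironridge (overflow 12)
  19÷3 = 6 each, +1 to first 1
Round 2: Ashgrove=18 Hollowpine=14 Juniper=9 → close Ashgrove (overflow 11)
  18÷2 = 9 each, +1 to first 0
Round 3: Hollowpine=23 Juniper=18 → close Hollowpine (overflow 16)
  23÷1 = 23 each, +1 to first 0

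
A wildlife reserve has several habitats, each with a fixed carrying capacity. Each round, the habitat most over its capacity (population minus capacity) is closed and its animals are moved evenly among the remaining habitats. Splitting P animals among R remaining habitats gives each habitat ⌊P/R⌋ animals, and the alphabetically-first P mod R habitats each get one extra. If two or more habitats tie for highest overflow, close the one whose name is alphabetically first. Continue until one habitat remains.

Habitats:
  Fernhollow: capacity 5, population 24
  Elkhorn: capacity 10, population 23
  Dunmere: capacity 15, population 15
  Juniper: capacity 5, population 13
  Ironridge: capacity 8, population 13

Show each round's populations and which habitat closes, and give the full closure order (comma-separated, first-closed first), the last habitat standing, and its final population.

Closure order: Fernhollow, Elkhorn, Juniper, Ironridge
Last habitat: Dunmere with 88 animals

Round 1: Dunmere=15 Elkhorn=23 Fernhollow=24 Ironridge=13 Juniper=13 → close Fernhollow (overflow 19)
  24÷4 = 6 each, +1 to first 0
Round 2: Dunmere=21 Elkhorn=29 Ironridge=19 Juniper=19 → close Elkhorn (overflow 19)
  29÷3 = 9 each, +1 to first 2
Round 3: Dunmere=31 Ironridge=29 Juniper=28 → close Juniper (overflow 23)
  28÷2 = 14 each, +1 to first 0
Round 4: Dunmere=45 Ironridge=43 → close Ironridge (overflow 35)
  43÷1 = 43 each, +1 to first 0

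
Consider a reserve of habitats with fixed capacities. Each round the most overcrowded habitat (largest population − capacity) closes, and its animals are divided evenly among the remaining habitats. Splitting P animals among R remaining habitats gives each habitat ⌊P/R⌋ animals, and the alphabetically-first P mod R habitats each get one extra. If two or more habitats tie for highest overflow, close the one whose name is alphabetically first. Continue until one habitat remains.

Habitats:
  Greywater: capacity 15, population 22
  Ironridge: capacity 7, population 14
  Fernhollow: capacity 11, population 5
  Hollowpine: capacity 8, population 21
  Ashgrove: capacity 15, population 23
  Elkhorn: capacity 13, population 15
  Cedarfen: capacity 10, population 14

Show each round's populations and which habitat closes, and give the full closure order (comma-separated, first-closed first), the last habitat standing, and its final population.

Round 1: Ashgrove=23 Cedarfen=14 Elkhorn=15 Fernhollow=5 Greywater=22 Hollowpine=21 Ironridge=14 → close Hollowpine (overflow 13)
  21÷6 = 3 each, +1 to first 3
Round 2: Ashgrove=27 Cedarfen=18 Elkhorn=19 Fernhollow=8 Greywater=25 Ironridge=17 → close Ashgrove (overflow 12)
  27÷5 = 5 each, +1 to first 2
Round 3: Cedarfen=24 Elkhorn=25 Fernhollow=13 Greywater=30 Ironridge=22 → close Greywater (overflow 15)
  30÷4 = 7 each, +1 to first 2
Round 4: Cedarfen=32 Elkhorn=33 Fernhollow=20 Ironridge=29 → close Cedarfen (overflow 22)
  32÷3 = 10 each, +1 to first 2
Round 5: Elkhorn=44 Fernhollow=31 Ironridge=39 → close Ironridge (overflow 32)
  39÷2 = 19 each, +1 to first 1
Round 6: Elkhorn=64 Fernhollow=50 → close Elkhorn (overflow 51)
  64÷1 = 64 each, +1 to first 0

Closure order: Hollowpine, Ashgrove, Greywater, Cedarfen, Ironridge, Elkhorn
Last habitat: Fernhollow with 114 animals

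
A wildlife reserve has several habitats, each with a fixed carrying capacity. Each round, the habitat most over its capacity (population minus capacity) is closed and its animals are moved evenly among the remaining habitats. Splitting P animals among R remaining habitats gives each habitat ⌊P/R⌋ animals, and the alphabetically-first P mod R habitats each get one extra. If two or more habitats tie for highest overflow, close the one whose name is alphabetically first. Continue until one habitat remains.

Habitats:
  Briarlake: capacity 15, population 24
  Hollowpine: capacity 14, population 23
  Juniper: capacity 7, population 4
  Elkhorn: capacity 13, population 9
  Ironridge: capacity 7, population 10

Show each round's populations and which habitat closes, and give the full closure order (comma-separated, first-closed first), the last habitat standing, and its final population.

Round 1: Briarlake=24 Elkhorn=9 Hollowpine=23 Ironridge=10 Juniper=4 → close Briarlake (overflow 9)
  24÷4 = 6 each, +1 to first 0
Round 2: Elkhorn=15 Hollowpine=29 Ironridge=16 Juniper=10 → close Hollowpine (overflow 15)
  29÷3 = 9 each, +1 to first 2
Round 3: Elkhorn=25 Ironridge=26 Juniper=19 → close Ironridge (overflow 19)
  26÷2 = 13 each, +1 to first 0
Round 4: Elkhorn=38 Juniper=32 → close Elkhorn (overflow 25)
  38÷1 = 38 each, +1 to first 0

Closure order: Briarlake, Hollowpine, Ironridge, Elkhorn
Last habitat: Juniper with 70 animals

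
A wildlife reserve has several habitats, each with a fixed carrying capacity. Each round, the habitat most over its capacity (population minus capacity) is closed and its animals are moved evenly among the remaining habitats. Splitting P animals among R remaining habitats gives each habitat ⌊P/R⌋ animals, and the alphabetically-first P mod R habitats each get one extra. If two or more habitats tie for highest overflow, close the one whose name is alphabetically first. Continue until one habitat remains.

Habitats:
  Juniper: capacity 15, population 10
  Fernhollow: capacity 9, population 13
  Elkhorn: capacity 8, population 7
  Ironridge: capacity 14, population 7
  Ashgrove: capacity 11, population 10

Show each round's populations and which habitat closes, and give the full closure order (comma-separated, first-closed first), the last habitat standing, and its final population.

Round 1: Ashgrove=10 Elkhorn=7 Fernhollow=13 Ironridge=7 Juniper=10 → close Fernhollow (overflow 4)
  13÷4 = 3 each, +1 to first 1
Round 2: Ashgrove=14 Elkhorn=10 Ironridge=10 Juniper=13 → close Ashgrove (overflow 3)
  14÷3 = 4 each, +1 to first 2
Round 3: Elkhorn=15 Ironridge=15 Juniper=17 → close Elkhorn (overflow 7)
  15÷2 = 7 each, +1 to first 1
Round 4: Ironridge=23 Juniper=24 → close Ironridge (overflow 9)
  23÷1 = 23 each, +1 to first 0

Closure order: Fernhollow, Ashgrove, Elkhorn, Ironridge
Last habitat: Juniper with 47 animals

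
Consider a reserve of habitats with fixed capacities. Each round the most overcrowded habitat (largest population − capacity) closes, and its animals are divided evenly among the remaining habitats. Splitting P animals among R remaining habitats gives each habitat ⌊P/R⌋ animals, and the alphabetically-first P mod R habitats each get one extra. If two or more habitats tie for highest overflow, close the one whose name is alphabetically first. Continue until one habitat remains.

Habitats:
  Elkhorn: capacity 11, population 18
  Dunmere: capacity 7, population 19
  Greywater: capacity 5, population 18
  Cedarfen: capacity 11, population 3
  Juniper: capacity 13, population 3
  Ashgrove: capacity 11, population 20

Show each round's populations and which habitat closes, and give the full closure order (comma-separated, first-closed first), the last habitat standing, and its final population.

Closure order: Greywater, Dunmere, Ashgrove, Elkhorn, Cedarfen
Last habitat: Juniper with 81 animals

Round 1: Ashgrove=20 Cedarfen=3 Dunmere=19 Elkhorn=18 Greywater=18 Juniper=3 → close Greywater (overflow 13)
  18÷5 = 3 each, +1 to first 3
Round 2: Ashgrove=24 Cedarfen=7 Dunmere=23 Elkhorn=21 Juniper=6 → close Dunmere (overflow 16)
  23÷4 = 5 each, +1 to first 3
Round 3: Ashgrove=30 Cedarfen=13 Elkhorn=27 Juniper=11 → close Ashgrove (overflow 19)
  30÷3 = 10 each, +1 to first 0
Round 4: Cedarfen=23 Elkhorn=37 Juniper=21 → close Elkhorn (overflow 26)
  37÷2 = 18 each, +1 to first 1
Round 5: Cedarfen=42 Juniper=39 → close Cedarfen (overflow 31)
  42÷1 = 42 each, +1 to first 0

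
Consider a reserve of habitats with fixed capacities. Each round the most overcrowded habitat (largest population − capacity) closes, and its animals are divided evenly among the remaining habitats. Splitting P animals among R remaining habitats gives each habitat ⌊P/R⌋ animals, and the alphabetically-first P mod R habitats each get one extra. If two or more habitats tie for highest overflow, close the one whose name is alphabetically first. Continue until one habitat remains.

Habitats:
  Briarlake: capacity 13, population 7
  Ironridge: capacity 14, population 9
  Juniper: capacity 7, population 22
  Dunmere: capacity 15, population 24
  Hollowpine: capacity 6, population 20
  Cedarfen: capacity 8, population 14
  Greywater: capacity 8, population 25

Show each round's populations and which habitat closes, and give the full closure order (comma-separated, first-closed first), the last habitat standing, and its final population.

Closure order: Greywater, Juniper, Hollowpine, Dunmere, Cedarfen, Briarlake
Last habitat: Ironridge with 121 animals

Round 1: Briarlake=7 Cedarfen=14 Dunmere=24 Greywater=25 Hollowpine=20 Ironridge=9 Juniper=22 → close Greywater (overflow 17)
  25÷6 = 4 each, +1 to first 1
Round 2: Briarlake=12 Cedarfen=18 Dunmere=28 Hollowpine=24 Ironridge=13 Juniper=26 → close Juniper (overflow 19)
  26÷5 = 5 each, +1 to first 1
Round 3: Briarlake=18 Cedarfen=23 Dunmere=33 Hollowpine=29 Ironridge=18 → close Hollowpine (overflow 23)
  29÷4 = 7 each, +1 to first 1
Round 4: Briarlake=26 Cedarfen=30 Dunmere=40 Ironridge=25 → close Dunmere (overflow 25)
  40÷3 = 13 each, +1 to first 1
Round 5: Briarlake=40 Cedarfen=43 Ironridge=38 → close Cedarfen (overflow 35)
  43÷2 = 21 each, +1 to first 1
Round 6: Briarlake=62 Ironridge=59 → close Briarlake (overflow 49)
  62÷1 = 62 each, +1 to first 0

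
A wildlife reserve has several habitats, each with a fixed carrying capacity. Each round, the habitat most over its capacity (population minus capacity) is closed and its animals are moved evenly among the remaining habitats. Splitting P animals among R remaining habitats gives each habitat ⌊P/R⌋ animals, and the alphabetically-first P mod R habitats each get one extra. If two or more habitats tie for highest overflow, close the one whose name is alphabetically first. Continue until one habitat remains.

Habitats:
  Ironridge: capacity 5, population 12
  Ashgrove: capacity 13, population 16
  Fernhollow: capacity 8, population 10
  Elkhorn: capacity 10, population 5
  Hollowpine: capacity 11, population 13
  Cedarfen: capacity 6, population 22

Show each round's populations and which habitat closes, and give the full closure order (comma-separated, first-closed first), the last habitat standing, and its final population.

Closure order: Cedarfen, Ironridge, Ashgrove, Fernhollow, Hollowpine
Last habitat: Elkhorn with 78 animals

Round 1: Ashgrove=16 Cedarfen=22 Elkhorn=5 Fernhollow=10 Hollowpine=13 Ironridge=12 → close Cedarfen (overflow 16)
  22÷5 = 4 each, +1 to first 2
Round 2: Ashgrove=21 Elkhorn=10 Fernhollow=14 Hollowpine=17 Ironridge=16 → close Ironridge (overflow 11)
  16÷4 = 4 each, +1 to first 0
Round 3: Ashgrove=25 Elkhorn=14 Fernhollow=18 Hollowpine=21 → close Ashgrove (overflow 12)
  25÷3 = 8 each, +1 to first 1
Round 4: Elkhorn=23 Fernhollow=26 Hollowpine=29 → close Fernhollow (overflow 18)
  26÷2 = 13 each, +1 to first 0
Round 5: Elkhorn=36 Hollowpine=42 → close Hollowpine (overflow 31)
  42÷1 = 42 each, +1 to first 0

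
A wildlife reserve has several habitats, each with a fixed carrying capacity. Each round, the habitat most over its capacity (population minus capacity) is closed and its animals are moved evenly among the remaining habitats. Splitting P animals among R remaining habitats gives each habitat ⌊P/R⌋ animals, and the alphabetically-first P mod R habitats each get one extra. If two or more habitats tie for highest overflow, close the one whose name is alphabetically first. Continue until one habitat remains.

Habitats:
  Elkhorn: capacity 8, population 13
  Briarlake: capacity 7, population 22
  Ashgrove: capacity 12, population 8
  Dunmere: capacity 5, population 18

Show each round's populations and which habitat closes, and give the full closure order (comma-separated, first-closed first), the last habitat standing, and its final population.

Round 1: Ashgrove=8 Briarlake=22 Dunmere=18 Elkhorn=13 → close Briarlake (overflow 15)
  22÷3 = 7 each, +1 to first 1
Round 2: Ashgrove=16 Dunmere=25 Elkhorn=20 → close Dunmere (overflow 20)
  25÷2 = 12 each, +1 to first 1
Round 3: Ashgrove=29 Elkhorn=32 → close Elkhorn (overflow 24)
  32÷1 = 32 each, +1 to first 0

Closure order: Briarlake, Dunmere, Elkhorn
Last habitat: Ashgrove with 61 animals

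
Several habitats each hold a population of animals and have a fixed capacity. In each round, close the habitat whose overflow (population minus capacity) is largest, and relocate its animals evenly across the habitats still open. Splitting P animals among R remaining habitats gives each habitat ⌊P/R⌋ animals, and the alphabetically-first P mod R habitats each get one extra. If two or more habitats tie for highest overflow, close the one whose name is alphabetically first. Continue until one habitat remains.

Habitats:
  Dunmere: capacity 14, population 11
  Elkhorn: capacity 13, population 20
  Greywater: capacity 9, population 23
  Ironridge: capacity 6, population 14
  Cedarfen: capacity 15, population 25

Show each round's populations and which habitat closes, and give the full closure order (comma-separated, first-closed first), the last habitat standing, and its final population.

Closure order: Greywater, Cedarfen, Elkhorn, Ironridge
Last habitat: Dunmere with 93 animals

Round 1: Cedarfen=25 Dunmere=11 Elkhorn=20 Greywater=23 Ironridge=14 → close Greywater (overflow 14)
  23÷4 = 5 each, +1 to first 3
Round 2: Cedarfen=31 Dunmere=17 Elkhorn=26 Ironridge=19 → close Cedarfen (overflow 16)
  31÷3 = 10 each, +1 to first 1
Round 3: Dunmere=28 Elkhorn=36 Ironridge=29 → close Elkhorn (overflow 23)
  36÷2 = 18 each, +1 to first 0
Round 4: Dunmere=46 Ironridge=47 → close Ironridge (overflow 41)
  47÷1 = 47 each, +1 to first 0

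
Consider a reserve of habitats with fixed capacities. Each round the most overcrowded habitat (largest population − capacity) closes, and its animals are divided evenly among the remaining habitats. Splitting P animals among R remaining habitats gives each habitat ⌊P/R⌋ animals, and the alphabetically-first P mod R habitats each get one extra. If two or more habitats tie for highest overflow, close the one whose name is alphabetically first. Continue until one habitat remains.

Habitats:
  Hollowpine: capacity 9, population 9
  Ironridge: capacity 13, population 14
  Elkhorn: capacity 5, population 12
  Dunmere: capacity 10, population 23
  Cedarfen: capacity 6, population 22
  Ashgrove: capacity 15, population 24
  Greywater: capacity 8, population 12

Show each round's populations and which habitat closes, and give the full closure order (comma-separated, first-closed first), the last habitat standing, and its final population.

Closure order: Cedarfen, Dunmere, Ashgrove, Elkhorn, Greywater, Hollowpine
Last habitat: Ironridge with 116 animals

Round 1: Ashgrove=24 Cedarfen=22 Dunmere=23 Elkhorn=12 Greywater=12 Hollowpine=9 Ironridge=14 → close Cedarfen (overflow 16)
  22÷6 = 3 each, +1 to first 4
Round 2: Ashgrove=28 Dunmere=27 Elkhorn=16 Greywater=16 Hollowpine=12 Ironridge=17 → close Dunmere (overflow 17)
  27÷5 = 5 each, +1 to first 2
Round 3: Ashgrove=34 Elkhorn=22 Greywater=21 Hollowpine=17 Ironridge=22 → close Ashgrove (overflow 19)
  34÷4 = 8 each, +1 to first 2
Round 4: Elkhorn=31 Greywater=30 Hollowpine=25 Ironridge=30 → close Elkhorn (overflow 26)
  31÷3 = 10 each, +1 to first 1
Round 5: Greywater=41 Hollowpine=35 Ironridge=40 → close Greywater (overflow 33)
  41÷2 = 20 each, +1 to first 1
Round 6: Hollowpine=56 Ironridge=60 → close Hollowpine (overflow 47)
  56÷1 = 56 each, +1 to first 0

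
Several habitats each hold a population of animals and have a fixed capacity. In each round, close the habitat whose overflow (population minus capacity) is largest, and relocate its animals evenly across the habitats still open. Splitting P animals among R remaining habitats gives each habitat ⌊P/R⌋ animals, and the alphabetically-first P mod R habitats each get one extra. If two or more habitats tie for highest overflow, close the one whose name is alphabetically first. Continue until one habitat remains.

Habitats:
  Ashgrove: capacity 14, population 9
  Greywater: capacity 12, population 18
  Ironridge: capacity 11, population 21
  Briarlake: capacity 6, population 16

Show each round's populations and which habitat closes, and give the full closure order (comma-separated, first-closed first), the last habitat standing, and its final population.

Closure order: Briarlake, Ironridge, Greywater
Last habitat: Ashgrove with 64 animals

Round 1: Ashgrove=9 Briarlake=16 Greywater=18 Ironridge=21 → close Briarlake (overflow 10)
  16÷3 = 5 each, +1 to first 1
Round 2: Ashgrove=15 Greywater=23 Ironridge=26 → close Ironridge (overflow 15)
  26÷2 = 13 each, +1 to first 0
Round 3: Ashgrove=28 Greywater=36 → close Greywater (overflow 24)
  36÷1 = 36 each, +1 to first 0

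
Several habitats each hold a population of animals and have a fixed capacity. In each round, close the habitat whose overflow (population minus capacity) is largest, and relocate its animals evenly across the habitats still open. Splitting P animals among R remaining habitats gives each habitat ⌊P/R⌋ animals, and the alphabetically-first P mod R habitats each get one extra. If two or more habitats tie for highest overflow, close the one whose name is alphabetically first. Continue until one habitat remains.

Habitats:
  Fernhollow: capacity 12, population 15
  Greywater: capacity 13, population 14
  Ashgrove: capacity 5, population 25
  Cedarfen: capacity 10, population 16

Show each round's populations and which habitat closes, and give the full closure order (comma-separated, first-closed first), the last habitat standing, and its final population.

Round 1: Ashgrove=25 Cedarfen=16 Fernhollow=15 Greywater=14 → close Ashgrove (overflow 20)
  25÷3 = 8 each, +1 to first 1
Round 2: Cedarfen=25 Fernhollow=23 Greywater=22 → close Cedarfen (overflow 15)
  25÷2 = 12 each, +1 to first 1
Round 3: Fernhollow=36 Greywater=34 → close Fernhollow (overflow 24)
  36÷1 = 36 each, +1 to first 0

Closure order: Ashgrove, Cedarfen, Fernhollow
Last habitat: Greywater with 70 animals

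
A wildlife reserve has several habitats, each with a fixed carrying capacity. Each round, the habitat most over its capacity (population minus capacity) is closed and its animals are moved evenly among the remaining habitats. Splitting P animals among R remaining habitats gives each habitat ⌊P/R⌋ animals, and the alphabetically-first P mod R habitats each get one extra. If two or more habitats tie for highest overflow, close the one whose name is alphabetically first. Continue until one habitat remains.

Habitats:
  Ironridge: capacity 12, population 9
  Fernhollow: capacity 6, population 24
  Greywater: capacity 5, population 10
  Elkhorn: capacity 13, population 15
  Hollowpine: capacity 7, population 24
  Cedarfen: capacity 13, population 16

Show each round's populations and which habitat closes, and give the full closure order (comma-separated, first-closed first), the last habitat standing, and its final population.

Closure order: Fernhollow, Hollowpine, Greywater, Cedarfen, Elkhorn
Last habitat: Ironridge with 98 animals

Round 1: Cedarfen=16 Elkhorn=15 Fernhollow=24 Greywater=10 Hollowpine=24 Ironridge=9 → close Fernhollow (overflow 18)
  24÷5 = 4 each, +1 to first 4
Round 2: Cedarfen=21 Elkhorn=20 Greywater=15 Hollowpine=29 Ironridge=13 → close Hollowpine (overflow 22)
  29÷4 = 7 each, +1 to first 1
Round 3: Cedarfen=29 Elkhorn=27 Greywater=22 Ironridge=20 → close Greywater (overflow 17)
  22÷3 = 7 each, +1 to first 1
Round 4: Cedarfen=37 Elkhorn=34 Ironridge=27 → close Cedarfen (overflow 24)
  37÷2 = 18 each, +1 to first 1
Round 5: Elkhorn=53 Ironridge=45 → close Elkhorn (overflow 40)
  53÷1 = 53 each, +1 to first 0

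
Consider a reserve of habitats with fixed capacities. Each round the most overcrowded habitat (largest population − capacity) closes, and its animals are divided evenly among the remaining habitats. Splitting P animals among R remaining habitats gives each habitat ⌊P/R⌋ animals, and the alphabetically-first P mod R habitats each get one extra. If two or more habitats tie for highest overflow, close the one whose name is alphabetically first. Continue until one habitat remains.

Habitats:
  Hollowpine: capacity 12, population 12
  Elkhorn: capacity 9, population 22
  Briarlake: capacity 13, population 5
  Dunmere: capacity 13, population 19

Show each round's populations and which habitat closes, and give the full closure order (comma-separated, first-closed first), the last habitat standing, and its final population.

Closure order: Elkhorn, Dunmere, Hollowpine
Last habitat: Briarlake with 58 animals

Round 1: Briarlake=5 Dunmere=19 Elkhorn=22 Hollowpine=12 → close Elkhorn (overflow 13)
  22÷3 = 7 each, +1 to first 1
Round 2: Briarlake=13 Dunmere=26 Hollowpine=19 → close Dunmere (overflow 13)
  26÷2 = 13 each, +1 to first 0
Round 3: Briarlake=26 Hollowpine=32 → close Hollowpine (overflow 20)
  32÷1 = 32 each, +1 to first 0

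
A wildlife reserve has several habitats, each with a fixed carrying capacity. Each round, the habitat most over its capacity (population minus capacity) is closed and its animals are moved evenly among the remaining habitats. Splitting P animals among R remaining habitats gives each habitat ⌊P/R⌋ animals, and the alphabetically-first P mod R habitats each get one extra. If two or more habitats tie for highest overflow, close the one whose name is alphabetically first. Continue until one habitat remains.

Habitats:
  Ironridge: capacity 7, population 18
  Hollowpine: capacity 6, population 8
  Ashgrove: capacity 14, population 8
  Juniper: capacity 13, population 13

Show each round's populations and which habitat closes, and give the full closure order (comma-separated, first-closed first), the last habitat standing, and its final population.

Round 1: Ashgrove=8 Hollowpine=8 Ironridge=18 Juniper=13 → close Ironridge (overflow 11)
  18÷3 = 6 each, +1 to first 0
Round 2: Ashgrove=14 Hollowpine=14 Juniper=19 → close Hollowpine (overflow 8)
  14÷2 = 7 each, +1 to first 0
Round 3: Ashgrove=21 Juniper=26 → close Juniper (overflow 13)
  26÷1 = 26 each, +1 to first 0

Closure order: Ironridge, Hollowpine, Juniper
Last habitat: Ashgrove with 47 animals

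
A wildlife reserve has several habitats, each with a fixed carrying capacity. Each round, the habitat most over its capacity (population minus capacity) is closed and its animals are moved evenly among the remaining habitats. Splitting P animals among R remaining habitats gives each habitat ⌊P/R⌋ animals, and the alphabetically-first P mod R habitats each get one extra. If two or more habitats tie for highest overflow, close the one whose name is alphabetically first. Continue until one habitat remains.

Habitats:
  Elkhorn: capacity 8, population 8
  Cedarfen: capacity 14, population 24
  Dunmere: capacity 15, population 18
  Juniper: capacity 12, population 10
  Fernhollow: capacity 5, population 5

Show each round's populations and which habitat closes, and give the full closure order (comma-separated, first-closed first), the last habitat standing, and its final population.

Round 1: Cedarfen=24 Dunmere=18 Elkhorn=8 Fernhollow=5 Juniper=10 → close Cedarfen (overflow 10)
  24÷4 = 6 each, +1 to first 0
Round 2: Dunmere=24 Elkhorn=14 Fernhollow=11 Juniper=16 → close Dunmere (overflow 9)
  24÷3 = 8 each, +1 to first 0
Round 3: Elkhorn=22 Fernhollow=19 Juniper=24 → close Elkhorn (overflow 14)
  22÷2 = 11 each, +1 to first 0
Round 4: Fernhollow=30 Juniper=35 → close Fernhollow (overflow 25)
  30÷1 = 30 each, +1 to first 0

Closure order: Cedarfen, Dunmere, Elkhorn, Fernhollow
Last habitat: Juniper with 65 animals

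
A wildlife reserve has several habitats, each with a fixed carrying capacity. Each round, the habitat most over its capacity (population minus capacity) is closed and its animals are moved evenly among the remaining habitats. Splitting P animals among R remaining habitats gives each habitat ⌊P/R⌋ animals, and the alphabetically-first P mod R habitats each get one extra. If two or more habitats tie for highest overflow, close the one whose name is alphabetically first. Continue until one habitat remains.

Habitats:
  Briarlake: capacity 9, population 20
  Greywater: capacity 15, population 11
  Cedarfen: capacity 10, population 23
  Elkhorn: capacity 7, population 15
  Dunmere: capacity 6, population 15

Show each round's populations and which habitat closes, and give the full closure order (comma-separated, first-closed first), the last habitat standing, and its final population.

Round 1: Briarlake=20 Cedarfen=23 Dunmere=15 Elkhorn=15 Greywater=11 → close Cedarfen (overflow 13)
  23÷4 = 5 each, +1 to first 3
Round 2: Briarlake=26 Dunmere=21 Elkhorn=21 Greywater=16 → close Briarlake (overflow 17)
  26÷3 = 8 each, +1 to first 2
Round 3: Dunmere=30 Elkhorn=30 Greywater=24 → close Dunmere (overflow 24)
  30÷2 = 15 each, +1 to first 0
Round 4: Elkhorn=45 Greywater=39 → close Elkhorn (overflow 38)
  45÷1 = 45 each, +1 to first 0

Closure order: Cedarfen, Briarlake, Dunmere, Elkhorn
Last habitat: Greywater with 84 animals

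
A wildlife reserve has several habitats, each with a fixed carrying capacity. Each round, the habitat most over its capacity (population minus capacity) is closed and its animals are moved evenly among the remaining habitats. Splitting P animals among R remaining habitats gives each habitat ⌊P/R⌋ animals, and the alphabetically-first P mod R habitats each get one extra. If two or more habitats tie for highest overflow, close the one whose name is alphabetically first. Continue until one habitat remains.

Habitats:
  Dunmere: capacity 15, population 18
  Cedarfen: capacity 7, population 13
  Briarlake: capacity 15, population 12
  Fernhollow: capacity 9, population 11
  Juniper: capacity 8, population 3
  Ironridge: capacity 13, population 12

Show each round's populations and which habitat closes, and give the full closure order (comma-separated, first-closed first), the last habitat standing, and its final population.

Closure order: Cedarfen, Dunmere, Fernhollow, Briarlake, Ironridge
Last habitat: Juniper with 69 animals

Round 1: Briarlake=12 Cedarfen=13 Dunmere=18 Fernhollow=11 Ironridge=12 Juniper=3 → close Cedarfen (overflow 6)
  13÷5 = 2 each, +1 to first 3
Round 2: Briarlake=15 Dunmere=21 Fernhollow=14 Ironridge=14 Juniper=5 → close Dunmere (overflow 6)
  21÷4 = 5 each, +1 to first 1
Round 3: Briarlake=21 Fernhollow=19 Ironridge=19 Juniper=10 → close Fernhollow (overflow 10)
  19÷3 = 6 each, +1 to first 1
Round 4: Briarlake=28 Ironridge=25 Juniper=16 → close Briarlake (overflow 13)
  28÷2 = 14 each, +1 to first 0
Round 5: Ironridge=39 Juniper=30 → close Ironridge (overflow 26)
  39÷1 = 39 each, +1 to first 0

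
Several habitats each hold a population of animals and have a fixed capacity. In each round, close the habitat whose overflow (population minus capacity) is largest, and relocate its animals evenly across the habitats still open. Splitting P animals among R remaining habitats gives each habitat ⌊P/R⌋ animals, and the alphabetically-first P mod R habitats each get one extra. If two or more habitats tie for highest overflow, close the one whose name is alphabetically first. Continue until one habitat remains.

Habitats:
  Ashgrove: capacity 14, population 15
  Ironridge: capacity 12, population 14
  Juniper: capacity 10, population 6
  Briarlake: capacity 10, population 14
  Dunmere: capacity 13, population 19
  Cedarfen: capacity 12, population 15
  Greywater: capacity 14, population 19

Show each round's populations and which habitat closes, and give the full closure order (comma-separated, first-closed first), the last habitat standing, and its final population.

Closure order: Dunmere, Greywater, Briarlake, Ashgrove, Cedarfen, Ironridge
Last habitat: Juniper with 102 animals

Round 1: Ashgrove=15 Briarlake=14 Cedarfen=15 Dunmere=19 Greywater=19 Ironridge=14 Juniper=6 → close Dunmere (overflow 6)
  19÷6 = 3 each, +1 to first 1
Round 2: Ashgrove=19 Briarlake=17 Cedarfen=18 Greywater=22 Ironridge=17 Juniper=9 → close Greywater (overflow 8)
  22÷5 = 4 each, +1 to first 2
Round 3: Ashgrove=24 Briarlake=22 Cedarfen=22 Ironridge=21 Juniper=13 → close Briarlake (overflow 12)
  22÷4 = 5 each, +1 to first 2
Round 4: Ashgrove=30 Cedarfen=28 Ironridge=26 Juniper=18 → close Ashgrove (overflow 16)
  30÷3 = 10 each, +1 to first 0
Round 5: Cedarfen=38 Ironridge=36 Juniper=28 → close Cedarfen (overflow 26)
  38÷2 = 19 each, +1 to first 0
Round 6: Ironridge=55 Juniper=47 → close Ironridge (overflow 43)
  55÷1 = 55 each, +1 to first 0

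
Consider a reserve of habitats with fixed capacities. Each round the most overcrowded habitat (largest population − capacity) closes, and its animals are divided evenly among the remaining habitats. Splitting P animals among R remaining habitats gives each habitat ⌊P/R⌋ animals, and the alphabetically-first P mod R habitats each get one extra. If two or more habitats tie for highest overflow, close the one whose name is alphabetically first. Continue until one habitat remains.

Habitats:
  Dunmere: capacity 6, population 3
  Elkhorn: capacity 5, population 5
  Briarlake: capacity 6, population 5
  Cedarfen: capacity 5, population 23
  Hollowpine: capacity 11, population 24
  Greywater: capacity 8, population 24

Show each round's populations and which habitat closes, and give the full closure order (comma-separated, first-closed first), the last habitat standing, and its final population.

Round 1: Briarlake=5 Cedarfen=23 Dunmere=3 Elkhorn=5 Greywater=24 Hollowpine=24 → close Cedarfen (overflow 18)
  23÷5 = 4 each, +1 to first 3
Round 2: Briarlake=10 Dunmere=8 Elkhorn=10 Greywater=28 Hollowpine=28 → close Greywater (overflow 20)
  28÷4 = 7 each, +1 to first 0
Round 3: Briarlake=17 Dunmere=15 Elkhorn=17 Hollowpine=35 → close Hollowpine (overflow 24)
  35÷3 = 11 each, +1 to first 2
Round 4: Briarlake=29 Dunmere=27 Elkhorn=28 → close Briarlake (overflow 23)
  29÷2 = 14 each, +1 to first 1
Round 5: Dunmere=42 Elkhorn=42 → close Elkhorn (overflow 37)
  42÷1 = 42 each, +1 to first 0

Closure order: Cedarfen, Greywater, Hollowpine, Briarlake, Elkhorn
Last habitat: Dunmere with 84 animals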